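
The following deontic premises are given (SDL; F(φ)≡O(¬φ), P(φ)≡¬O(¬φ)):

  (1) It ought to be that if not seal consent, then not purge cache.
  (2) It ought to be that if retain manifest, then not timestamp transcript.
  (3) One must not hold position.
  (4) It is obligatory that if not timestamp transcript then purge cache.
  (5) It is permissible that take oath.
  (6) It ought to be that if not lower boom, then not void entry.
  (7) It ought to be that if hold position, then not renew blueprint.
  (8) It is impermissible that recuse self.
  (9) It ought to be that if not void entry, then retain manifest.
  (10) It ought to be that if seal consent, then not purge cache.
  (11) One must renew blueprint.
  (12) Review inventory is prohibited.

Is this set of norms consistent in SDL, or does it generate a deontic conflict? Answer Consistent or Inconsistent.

Consistent

Premise 7 is O(hold_position → ¬renew_blueprint), but O(hold_position) is not derivable from the premises, so it does not yield O(¬renew_blueprint).
So O(¬renew_blueprint) is not derivable, and the apparent clash with O(renew_blueprint) does not arise.
A world satisfying every obligation exists (e.g. hold_position=false, lower_boom=true, purge_cache=false, recuse_self=false, renew_blueprint=true, retain_manifest=false, review_inventory=false, seal_consent=false, take_oath=false, timestamp_transcript=true, void_entry=true); no atom is both obligatory and forbidden, so the set is consistent.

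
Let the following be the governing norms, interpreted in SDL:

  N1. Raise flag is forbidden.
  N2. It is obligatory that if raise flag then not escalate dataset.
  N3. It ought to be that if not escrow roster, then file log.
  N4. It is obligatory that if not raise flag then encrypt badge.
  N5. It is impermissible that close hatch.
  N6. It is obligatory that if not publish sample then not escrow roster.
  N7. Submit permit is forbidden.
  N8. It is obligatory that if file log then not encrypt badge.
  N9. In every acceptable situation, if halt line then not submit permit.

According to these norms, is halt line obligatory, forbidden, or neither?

Premise 9 is O(halt_line → ¬submit_permit); even if O(¬submit_permit) held, inferring O(halt_line) would be affirming the consequent — invalid.
No premise or chain of K-axiom applications forces O(halt_line), and none forces O(¬halt_line). So halt_line is neither obligatory nor forbidden under these norms.

Neither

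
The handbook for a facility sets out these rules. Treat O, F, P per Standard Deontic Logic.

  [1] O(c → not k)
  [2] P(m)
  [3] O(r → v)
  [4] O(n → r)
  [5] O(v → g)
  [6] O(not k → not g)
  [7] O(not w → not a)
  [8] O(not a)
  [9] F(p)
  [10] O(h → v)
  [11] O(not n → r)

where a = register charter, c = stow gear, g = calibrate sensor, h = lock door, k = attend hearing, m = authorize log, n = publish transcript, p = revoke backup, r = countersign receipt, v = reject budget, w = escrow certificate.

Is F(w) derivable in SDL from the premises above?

Premise 7 is O(not w → not a); even if O(not a) held, inferring O(not w) would be affirming the consequent — invalid.
No other premise forces O(not w). An ideal world satisfying every premise can still have w true, so F(w) is not derivable.

No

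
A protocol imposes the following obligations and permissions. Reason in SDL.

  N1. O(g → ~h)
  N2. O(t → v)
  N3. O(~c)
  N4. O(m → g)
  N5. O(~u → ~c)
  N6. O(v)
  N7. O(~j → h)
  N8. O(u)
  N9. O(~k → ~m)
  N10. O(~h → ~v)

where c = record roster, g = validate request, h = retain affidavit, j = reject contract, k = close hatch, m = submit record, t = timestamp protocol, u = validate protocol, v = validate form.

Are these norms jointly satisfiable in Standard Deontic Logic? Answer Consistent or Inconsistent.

Premise 5 is O(~u → ~c); even if O(~c) held, inferring O(~u) would be affirming the consequent — invalid.
So O(~u) is not derivable, and the apparent clash with O(u) does not arise.
A world satisfying every obligation exists (e.g. c=false, g=false, h=true, j=false, k=false, m=false, t=false, u=true, v=true); no atom is both obligatory and forbidden, so the set is consistent.

Consistent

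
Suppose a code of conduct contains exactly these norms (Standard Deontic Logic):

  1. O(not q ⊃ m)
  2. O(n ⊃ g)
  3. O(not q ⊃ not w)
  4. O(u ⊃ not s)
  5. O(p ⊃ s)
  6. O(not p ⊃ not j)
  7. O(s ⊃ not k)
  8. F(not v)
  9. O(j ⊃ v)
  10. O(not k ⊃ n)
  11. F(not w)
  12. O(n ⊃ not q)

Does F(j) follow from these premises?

Yes

Premise 11, F(not w), is equivalent to O(w).
The contrapositive of premise 3 (O(not q ⊃ not w)) is O(w ⊃ q), and O(w) is already established, so O(q).
The contrapositive of premise 12 (O(n ⊃ not q)) is O(q ⊃ not n), and O(q) is already established, so O(not n).
Premise 10, O(not k ⊃ n), contraposes to O(not n ⊃ k); with O(not n) we get O(k).
Premise 7, O(s ⊃ not k), contraposes to O(k ⊃ not s); with O(k) we get O(not s).
Premise 5, O(p ⊃ s), contraposes to O(not s ⊃ not p); with O(not s) we get O(not p).
With premise 6, O(not p ⊃ not j), the K-axiom yields O(not j).
Premises 1, 2, 4, 8, 9 do not contribute to this derivation.
So O(not j) holds, i.e. F(j). The claim follows.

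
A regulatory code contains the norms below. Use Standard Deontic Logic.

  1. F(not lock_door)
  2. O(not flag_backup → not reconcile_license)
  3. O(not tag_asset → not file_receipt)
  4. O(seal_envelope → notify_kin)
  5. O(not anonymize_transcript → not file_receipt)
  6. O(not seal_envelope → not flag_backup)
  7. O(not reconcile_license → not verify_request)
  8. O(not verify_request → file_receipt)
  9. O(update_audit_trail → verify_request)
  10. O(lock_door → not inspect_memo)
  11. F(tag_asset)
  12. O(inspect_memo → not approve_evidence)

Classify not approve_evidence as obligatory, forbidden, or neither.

Premise 12 is O(inspect_memo → not approve_evidence), but O(inspect_memo) is not derivable from the premises, so it does not yield O(not approve_evidence).
No premise or chain of K-axiom applications forces O(not approve_evidence), and none forces O(approve_evidence). So not approve_evidence is neither obligatory nor forbidden under these norms.

Neither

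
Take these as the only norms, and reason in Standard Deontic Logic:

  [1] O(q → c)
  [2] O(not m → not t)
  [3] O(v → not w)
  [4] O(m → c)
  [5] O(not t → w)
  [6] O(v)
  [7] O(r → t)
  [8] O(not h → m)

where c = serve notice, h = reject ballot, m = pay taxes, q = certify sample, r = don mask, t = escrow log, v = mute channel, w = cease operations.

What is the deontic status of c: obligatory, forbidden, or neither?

Obligatory

Premise 6 gives O(v).
Applying K to premise 3 (O(v → not w)) and O(v) yields O(not w).
Premise 5, O(not t → w), contraposes to O(not w → t); with O(not w) we get O(t).
Premise 2 is O(not m → not t); contrapositively O(t → m). Since O(t) holds, K gives O(m).
From O(m) and premise 4, O(m → c), we obtain O(c).
Premises 1, 7, 8 do not contribute to this derivation.
Hence c is obligatory.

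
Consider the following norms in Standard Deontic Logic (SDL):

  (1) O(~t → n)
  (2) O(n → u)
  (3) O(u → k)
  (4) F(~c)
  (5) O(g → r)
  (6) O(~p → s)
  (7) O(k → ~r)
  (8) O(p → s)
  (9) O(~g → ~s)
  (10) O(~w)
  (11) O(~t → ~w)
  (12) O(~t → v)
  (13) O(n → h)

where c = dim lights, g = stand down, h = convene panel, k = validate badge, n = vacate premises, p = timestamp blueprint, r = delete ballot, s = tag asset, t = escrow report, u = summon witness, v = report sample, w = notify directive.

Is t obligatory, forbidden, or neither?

Premises 6 and 8 are O(~p → s) and O(p → s); every ideal world satisfies ~p or p, so in either case s holds — hence O(s).
Premise 9, O(~g → ~s), contraposes to O(s → g); with O(s) we get O(g).
From O(g) and premise 5, O(g → r), we obtain O(r).
The contrapositive of premise 7 (O(k → ~r)) is O(r → ~k), and O(r) is already established, so O(~k).
Premise 3, O(u → k), contraposes to O(~k → ~u); with O(~k) we get O(~u).
Premise 2, O(n → u), contraposes to O(~u → ~n); with O(~u) we get O(~n).
Premise 1 is O(~t → n); contrapositively O(~n → t). Since O(~n) holds, K gives O(t).
Premises 4, 10, 11, 12, 13 do not contribute to this derivation.
Hence t is obligatory.

Obligatory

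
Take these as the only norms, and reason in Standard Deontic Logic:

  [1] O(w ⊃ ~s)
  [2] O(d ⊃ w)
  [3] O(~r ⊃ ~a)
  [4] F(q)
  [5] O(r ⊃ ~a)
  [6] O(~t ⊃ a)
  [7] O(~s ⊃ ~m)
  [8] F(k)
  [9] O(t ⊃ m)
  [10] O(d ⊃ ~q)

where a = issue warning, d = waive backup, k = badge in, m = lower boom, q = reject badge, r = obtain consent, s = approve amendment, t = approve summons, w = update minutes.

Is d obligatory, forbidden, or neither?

Premises 5 and 3 cover both cases: O(r ⊃ ~a) and O(~r ⊃ ~a). Since r ∨ ~r is a tautology, O(~a) follows.
Premise 6, O(~t ⊃ a), contraposes to O(~a ⊃ t); with O(~a) we get O(t).
With premise 9, O(t ⊃ m), the K-axiom yields O(m).
The contrapositive of premise 7 (O(~s ⊃ ~m)) is O(m ⊃ s), and O(m) is already established, so O(s).
Premise 1 is O(w ⊃ ~s); contrapositively O(s ⊃ ~w). Since O(s) holds, K gives O(~w).
The contrapositive of premise 2 (O(d ⊃ w)) is O(~w ⊃ ~d), and O(~w) is already established, so O(~d).
Premises 4, 8, 10 do not contribute to this derivation.
Thus O(~d), which is F(d): d is forbidden.

Forbidden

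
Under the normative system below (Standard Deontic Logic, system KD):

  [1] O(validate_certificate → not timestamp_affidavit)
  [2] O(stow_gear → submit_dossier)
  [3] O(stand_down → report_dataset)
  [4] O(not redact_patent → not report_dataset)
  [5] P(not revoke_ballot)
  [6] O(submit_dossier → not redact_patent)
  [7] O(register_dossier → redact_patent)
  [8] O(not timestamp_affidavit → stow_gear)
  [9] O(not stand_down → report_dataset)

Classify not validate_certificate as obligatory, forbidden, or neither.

Obligatory

By case analysis on not stand_down: premise 9 gives O(not stand_down → report_dataset) and premise 3 gives O(stand_down → report_dataset), so O(report_dataset) either way.
Premise 4 is O(not redact_patent → not report_dataset); contrapositively O(report_dataset → redact_patent). Since O(report_dataset) holds, K gives O(redact_patent).
Premise 6 is O(submit_dossier → not redact_patent); contrapositively O(redact_patent → not submit_dossier). Since O(redact_patent) holds, K gives O(not submit_dossier).
The contrapositive of premise 2 (O(stow_gear → submit_dossier)) is O(not submit_dossier → not stow_gear), and O(not submit_dossier) is already established, so O(not stow_gear).
The contrapositive of premise 8 (O(not timestamp_affidavit → stow_gear)) is O(not stow_gear → timestamp_affidavit), and O(not stow_gear) is already established, so O(timestamp_affidavit).
Premise 1 is O(validate_certificate → not timestamp_affidavit); contrapositively O(timestamp_affidavit → not validate_certificate). Since O(timestamp_affidavit) holds, K gives O(not validate_certificate).
Premises 5, 7 do not contribute to this derivation.
Hence not validate_certificate is obligatory.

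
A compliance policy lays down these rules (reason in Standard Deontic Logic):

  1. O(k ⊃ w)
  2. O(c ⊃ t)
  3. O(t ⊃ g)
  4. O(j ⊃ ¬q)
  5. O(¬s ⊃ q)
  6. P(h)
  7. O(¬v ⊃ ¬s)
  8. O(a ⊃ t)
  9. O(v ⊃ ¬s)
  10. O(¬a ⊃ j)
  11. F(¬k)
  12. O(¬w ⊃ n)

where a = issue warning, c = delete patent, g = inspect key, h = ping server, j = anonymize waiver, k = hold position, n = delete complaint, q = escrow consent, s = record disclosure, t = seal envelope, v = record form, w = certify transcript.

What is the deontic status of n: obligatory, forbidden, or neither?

Neither

Premise 12 is O(¬w ⊃ n), but O(¬w) is not derivable from the premises, so it does not yield O(n).
No premise or chain of K-axiom applications forces O(n), and none forces O(¬n). So n is neither obligatory nor forbidden under these norms.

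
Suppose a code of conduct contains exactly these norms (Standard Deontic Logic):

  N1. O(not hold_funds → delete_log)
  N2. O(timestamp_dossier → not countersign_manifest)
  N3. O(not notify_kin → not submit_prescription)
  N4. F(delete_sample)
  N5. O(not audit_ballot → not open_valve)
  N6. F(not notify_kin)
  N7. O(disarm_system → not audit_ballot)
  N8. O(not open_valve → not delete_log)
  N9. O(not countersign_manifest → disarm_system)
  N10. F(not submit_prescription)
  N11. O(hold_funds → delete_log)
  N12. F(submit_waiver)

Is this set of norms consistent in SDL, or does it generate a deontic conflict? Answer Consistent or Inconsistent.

Premise 3 is O(not notify_kin → not submit_prescription), but O(not notify_kin) is not derivable from the premises, so it does not yield O(not submit_prescription).
So O(not submit_prescription) is not derivable, and the apparent clash with O(submit_prescription) does not arise.
A world satisfying every obligation exists (e.g. audit_ballot=true, countersign_manifest=true, delete_log=true, delete_sample=false, disarm_system=false, hold_funds=false, notify_kin=true, open_valve=true, submit_prescription=true, submit_waiver=false, timestamp_dossier=false); no atom is both obligatory and forbidden, so the set is consistent.

Consistent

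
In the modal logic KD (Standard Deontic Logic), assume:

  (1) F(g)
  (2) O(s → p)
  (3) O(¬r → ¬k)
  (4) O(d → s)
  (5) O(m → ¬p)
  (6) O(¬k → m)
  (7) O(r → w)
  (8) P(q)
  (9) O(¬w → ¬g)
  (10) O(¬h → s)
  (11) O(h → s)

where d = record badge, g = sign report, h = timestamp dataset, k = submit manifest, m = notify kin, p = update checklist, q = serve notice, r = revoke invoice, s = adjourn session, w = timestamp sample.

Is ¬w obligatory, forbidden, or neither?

Forbidden

By case analysis on ¬h: premise 10 gives O(¬h → s) and premise 11 gives O(h → s), so O(s) either way.
Premise 2 is O(s → p); since O(s), deontic closure gives O(p).
The contrapositive of premise 5 (O(m → ¬p)) is O(p → ¬m), and O(p) is already established, so O(¬m).
Premise 6, O(¬k → m), contraposes to O(¬m → k); with O(¬m) we get O(k).
The contrapositive of premise 3 (O(¬r → ¬k)) is O(k → r), and O(k) is already established, so O(r).
With premise 7, O(r → w), the K-axiom yields O(w).
Premises 1, 4, 8, 9 do not contribute to this derivation.
Thus O(w), which is F(¬w): ¬w is forbidden.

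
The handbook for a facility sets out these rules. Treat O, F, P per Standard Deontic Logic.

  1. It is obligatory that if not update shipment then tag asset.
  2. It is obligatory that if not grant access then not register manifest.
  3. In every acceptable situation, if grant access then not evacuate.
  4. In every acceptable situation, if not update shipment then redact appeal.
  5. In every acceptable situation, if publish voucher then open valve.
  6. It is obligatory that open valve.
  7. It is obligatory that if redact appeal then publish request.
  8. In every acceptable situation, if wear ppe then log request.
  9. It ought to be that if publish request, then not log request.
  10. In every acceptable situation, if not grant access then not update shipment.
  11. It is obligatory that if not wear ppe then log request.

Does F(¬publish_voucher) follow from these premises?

Premise 5 is O(publish_voucher → open_valve); even if O(open_valve) held, inferring O(publish_voucher) would be affirming the consequent — invalid.
No other premise forces O(publish_voucher). An ideal world satisfying every premise can still have ¬publish_voucher true, so F(¬publish_voucher) is not derivable.

No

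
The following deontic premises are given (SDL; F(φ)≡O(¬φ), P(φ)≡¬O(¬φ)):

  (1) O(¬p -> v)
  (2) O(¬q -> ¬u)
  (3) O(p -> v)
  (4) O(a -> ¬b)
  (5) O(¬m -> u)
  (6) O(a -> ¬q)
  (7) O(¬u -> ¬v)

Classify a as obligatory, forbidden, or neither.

Forbidden

By case analysis on p: premise 3 gives O(p -> v) and premise 1 gives O(¬p -> v), so O(v) either way.
Premise 7, O(¬u -> ¬v), contraposes to O(v -> u); with O(v) we get O(u).
The contrapositive of premise 2 (O(¬q -> ¬u)) is O(u -> q), and O(u) is already established, so O(q).
The contrapositive of premise 6 (O(a -> ¬q)) is O(q -> ¬a), and O(q) is already established, so O(¬a).
Premises 4, 5 do not contribute to this derivation.
Thus O(¬a), which is F(a): a is forbidden.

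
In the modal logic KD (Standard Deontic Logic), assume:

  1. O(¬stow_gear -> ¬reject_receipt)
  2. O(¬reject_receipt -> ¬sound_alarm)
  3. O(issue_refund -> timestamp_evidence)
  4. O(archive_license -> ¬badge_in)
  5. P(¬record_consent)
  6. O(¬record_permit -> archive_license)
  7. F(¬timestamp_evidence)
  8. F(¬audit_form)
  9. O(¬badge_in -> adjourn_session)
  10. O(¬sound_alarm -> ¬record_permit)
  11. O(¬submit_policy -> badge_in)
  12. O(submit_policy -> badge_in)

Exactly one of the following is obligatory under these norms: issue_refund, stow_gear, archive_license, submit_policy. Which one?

stow_gear

Premises 12 and 11 cover both cases: O(submit_policy -> badge_in) and O(¬submit_policy -> badge_in). Since submit_policy ∨ ¬submit_policy is a tautology, O(badge_in) follows.
Premise 4 is O(archive_license -> ¬badge_in); contrapositively O(badge_in -> ¬archive_license). Since O(badge_in) holds, K gives O(¬archive_license).
The contrapositive of premise 6 (O(¬record_permit -> archive_license)) is O(¬archive_license -> record_permit), and O(¬archive_license) is already established, so O(record_permit).
The contrapositive of premise 10 (O(¬sound_alarm -> ¬record_permit)) is O(record_permit -> sound_alarm), and O(record_permit) is already established, so O(sound_alarm).
The contrapositive of premise 2 (O(¬reject_receipt -> ¬sound_alarm)) is O(sound_alarm -> reject_receipt), and O(sound_alarm) is already established, so O(reject_receipt).
The contrapositive of premise 1 (O(¬stow_gear -> ¬reject_receipt)) is O(reject_receipt -> stow_gear), and O(reject_receipt) is already established, so O(stow_gear).
So O(stow_gear) holds — stow_gear is obligatory. None of the other listed options is made obligatory by any chain of premises.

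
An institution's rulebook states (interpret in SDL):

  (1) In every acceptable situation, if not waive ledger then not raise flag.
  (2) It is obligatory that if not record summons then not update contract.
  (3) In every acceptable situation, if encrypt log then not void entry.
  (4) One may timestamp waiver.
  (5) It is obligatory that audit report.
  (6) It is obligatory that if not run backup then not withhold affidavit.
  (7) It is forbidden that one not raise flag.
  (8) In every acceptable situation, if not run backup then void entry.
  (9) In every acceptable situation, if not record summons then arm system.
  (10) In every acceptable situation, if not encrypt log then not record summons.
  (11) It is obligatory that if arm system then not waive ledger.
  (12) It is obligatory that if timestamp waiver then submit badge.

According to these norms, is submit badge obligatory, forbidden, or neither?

Premise 12 is O(timestamp_waiver → submit_badge), but O(timestamp_waiver) is not derivable from the premises (the permission P(timestamp_waiver) asserts only ¬O(¬timestamp_waiver), not O(timestamp_waiver)), so it does not yield O(submit_badge).
No premise or chain of K-axiom applications forces O(submit_badge), and none forces O(¬submit_badge). So submit_badge is neither obligatory nor forbidden under these norms.

Neither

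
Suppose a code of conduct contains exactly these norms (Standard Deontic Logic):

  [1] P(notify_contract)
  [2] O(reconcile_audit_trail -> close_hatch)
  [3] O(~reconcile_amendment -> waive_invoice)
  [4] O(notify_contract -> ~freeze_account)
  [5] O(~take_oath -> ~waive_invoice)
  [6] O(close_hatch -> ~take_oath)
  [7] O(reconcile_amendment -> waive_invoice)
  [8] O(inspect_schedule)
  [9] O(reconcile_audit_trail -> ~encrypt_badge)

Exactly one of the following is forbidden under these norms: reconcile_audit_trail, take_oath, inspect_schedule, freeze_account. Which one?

reconcile_audit_trail

By case analysis on reconcile_amendment: premise 7 gives O(reconcile_amendment -> waive_invoice) and premise 3 gives O(~reconcile_amendment -> waive_invoice), so O(waive_invoice) either way.
Premise 5, O(~take_oath -> ~waive_invoice), contraposes to O(waive_invoice -> take_oath); with O(waive_invoice) we get O(take_oath).
Premise 6, O(close_hatch -> ~take_oath), contraposes to O(take_oath -> ~close_hatch); with O(take_oath) we get O(~close_hatch).
The contrapositive of premise 2 (O(reconcile_audit_trail -> close_hatch)) is O(~close_hatch -> ~reconcile_audit_trail), and O(~close_hatch) is already established, so O(~reconcile_audit_trail).
So O(~reconcile_audit_trail) holds, i.e. reconcile_audit_trail is forbidden. None of the other listed options is forbidden under the premises.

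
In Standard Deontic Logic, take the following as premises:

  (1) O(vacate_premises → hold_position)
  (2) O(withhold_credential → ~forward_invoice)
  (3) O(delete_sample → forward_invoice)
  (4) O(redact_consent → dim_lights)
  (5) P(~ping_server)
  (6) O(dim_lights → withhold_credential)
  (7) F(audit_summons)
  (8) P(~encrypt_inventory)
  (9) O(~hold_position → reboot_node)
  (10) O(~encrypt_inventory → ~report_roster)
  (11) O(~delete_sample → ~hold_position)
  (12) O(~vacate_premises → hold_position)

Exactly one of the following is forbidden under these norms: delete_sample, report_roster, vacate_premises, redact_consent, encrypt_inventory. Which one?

redact_consent

Premises 12 and 1 cover both cases: O(~vacate_premises → hold_position) and O(vacate_premises → hold_position). Since ~vacate_premises ∨ vacate_premises is a tautology, O(hold_position) follows.
Premise 11 is O(~delete_sample → ~hold_position); contrapositively O(hold_position → delete_sample). Since O(hold_position) holds, K gives O(delete_sample).
Premise 3 is O(delete_sample → forward_invoice); since O(delete_sample), deontic closure gives O(forward_invoice).
The contrapositive of premise 2 (O(withhold_credential → ~forward_invoice)) is O(forward_invoice → ~withhold_credential), and O(forward_invoice) is already established, so O(~withhold_credential).
Premise 6, O(dim_lights → withhold_credential), contraposes to O(~withhold_credential → ~dim_lights); with O(~withhold_credential) we get O(~dim_lights).
Premise 4 is O(redact_consent → dim_lights); contrapositively O(~dim_lights → ~redact_consent). Since O(~dim_lights) holds, K gives O(~redact_consent).
So O(~redact_consent) holds, i.e. redact_consent is forbidden. None of the other listed options is forbidden under the premises.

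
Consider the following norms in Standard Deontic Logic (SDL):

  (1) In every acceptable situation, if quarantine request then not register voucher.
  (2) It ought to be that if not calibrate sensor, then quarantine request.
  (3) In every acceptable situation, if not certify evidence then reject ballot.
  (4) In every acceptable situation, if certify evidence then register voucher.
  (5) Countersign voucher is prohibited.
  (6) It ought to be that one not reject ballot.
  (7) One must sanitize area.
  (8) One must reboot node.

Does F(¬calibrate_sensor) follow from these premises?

Premise 6 states O(¬reject_ballot) outright.
The contrapositive of premise 3 (O(¬certify_evidence → reject_ballot)) is O(¬reject_ballot → certify_evidence), and O(¬reject_ballot) is already established, so O(certify_evidence).
Premise 4 is O(certify_evidence → register_voucher); since O(certify_evidence), deontic closure gives O(register_voucher).
Premise 1 is O(quarantine_request → ¬register_voucher); contrapositively O(register_voucher → ¬quarantine_request). Since O(register_voucher) holds, K gives O(¬quarantine_request).
Premise 2 is O(¬calibrate_sensor → quarantine_request); contrapositively O(¬quarantine_request → calibrate_sensor). Since O(¬quarantine_request) holds, K gives O(calibrate_sensor).
Premises 5, 7, 8 do not contribute to this derivation.
So O(calibrate_sensor) holds, i.e. F(¬calibrate_sensor). The claim follows.

Yes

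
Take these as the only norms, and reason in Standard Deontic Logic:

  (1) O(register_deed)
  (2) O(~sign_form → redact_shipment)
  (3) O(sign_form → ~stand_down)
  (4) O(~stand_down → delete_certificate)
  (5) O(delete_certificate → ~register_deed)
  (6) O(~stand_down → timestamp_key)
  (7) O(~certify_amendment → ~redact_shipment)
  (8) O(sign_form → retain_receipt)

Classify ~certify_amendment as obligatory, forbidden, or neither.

Forbidden

Premise 1 gives O(register_deed).
Premise 5 is O(delete_certificate → ~register_deed); contrapositively O(register_deed → ~delete_certificate). Since O(register_deed) holds, K gives O(~delete_certificate).
Premise 4, O(~stand_down → delete_certificate), contraposes to O(~delete_certificate → stand_down); with O(~delete_certificate) we get O(stand_down).
The contrapositive of premise 3 (O(sign_form → ~stand_down)) is O(stand_down → ~sign_form), and O(stand_down) is already established, so O(~sign_form).
With premise 2, O(~sign_form → redact_shipment), the K-axiom yields O(redact_shipment).
Premise 7, O(~certify_amendment → ~redact_shipment), contraposes to O(redact_shipment → certify_amendment); with O(redact_shipment) we get O(certify_amendment).
Premises 6, 8 do not contribute to this derivation.
Thus O(certify_amendment), which is F(~certify_amendment): ~certify_amendment is forbidden.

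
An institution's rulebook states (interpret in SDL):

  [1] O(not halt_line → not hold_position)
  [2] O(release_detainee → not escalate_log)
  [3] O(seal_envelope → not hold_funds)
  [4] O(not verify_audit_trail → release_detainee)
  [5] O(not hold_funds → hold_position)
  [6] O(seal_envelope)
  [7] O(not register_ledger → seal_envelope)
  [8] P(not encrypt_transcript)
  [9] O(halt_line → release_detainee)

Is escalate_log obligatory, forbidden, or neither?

Forbidden

Premise 6 states O(seal_envelope) outright.
From O(seal_envelope) and premise 3, O(seal_envelope → not hold_funds), we obtain O(not hold_funds).
With premise 5, O(not hold_funds → hold_position), the K-axiom yields O(hold_position).
The contrapositive of premise 1 (O(not halt_line → not hold_position)) is O(hold_position → halt_line), and O(hold_position) is already established, so O(halt_line).
With premise 9, O(halt_line → release_detainee), the K-axiom yields O(release_detainee).
Applying K to premise 2 (O(release_detainee → not escalate_log)) and O(release_detainee) yields O(not escalate_log).
Premises 4, 7, 8 do not contribute to this derivation.
Thus O(not escalate_log), which is F(escalate_log): escalate_log is forbidden.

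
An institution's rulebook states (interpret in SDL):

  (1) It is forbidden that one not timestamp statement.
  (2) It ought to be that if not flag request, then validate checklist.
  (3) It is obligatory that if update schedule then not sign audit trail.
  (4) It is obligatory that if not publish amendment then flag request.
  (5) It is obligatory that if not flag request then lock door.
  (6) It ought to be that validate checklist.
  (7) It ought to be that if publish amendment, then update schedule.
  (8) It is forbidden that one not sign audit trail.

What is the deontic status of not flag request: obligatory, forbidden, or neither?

Forbidden

F(¬sign_audit_trail) at premise 8 means O(sign_audit_trail).
Premise 3, O(update_schedule → ¬sign_audit_trail), contraposes to O(sign_audit_trail → ¬update_schedule); with O(sign_audit_trail) we get O(¬update_schedule).
The contrapositive of premise 7 (O(publish_amendment → update_schedule)) is O(¬update_schedule → ¬publish_amendment), and O(¬update_schedule) is already established, so O(¬publish_amendment).
Premise 4 is O(¬publish_amendment → flag_request); since O(¬publish_amendment), deontic closure gives O(flag_request).
Premises 1, 2, 5, 6 do not contribute to this derivation.
Thus O(flag_request), which is F(¬flag_request): ¬flag_request is forbidden.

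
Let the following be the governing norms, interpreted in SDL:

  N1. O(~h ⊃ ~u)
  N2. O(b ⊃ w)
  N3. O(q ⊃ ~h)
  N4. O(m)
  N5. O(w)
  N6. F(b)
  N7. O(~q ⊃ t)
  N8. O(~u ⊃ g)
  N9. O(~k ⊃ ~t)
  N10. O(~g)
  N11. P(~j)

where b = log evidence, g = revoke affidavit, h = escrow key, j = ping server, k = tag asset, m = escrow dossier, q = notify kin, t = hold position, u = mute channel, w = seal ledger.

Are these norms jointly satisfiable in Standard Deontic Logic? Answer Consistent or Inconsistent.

Consistent

Premise 2 is O(b ⊃ w); even if O(w) held, inferring O(b) would be affirming the consequent — invalid.
So O(b) is not derivable, and the apparent clash with O(~b) does not arise.
A world satisfying every obligation exists (e.g. b=false, g=false, h=true, j=false, k=true, m=true, q=false, t=true, u=true, w=true); no atom is both obligatory and forbidden, so the set is consistent.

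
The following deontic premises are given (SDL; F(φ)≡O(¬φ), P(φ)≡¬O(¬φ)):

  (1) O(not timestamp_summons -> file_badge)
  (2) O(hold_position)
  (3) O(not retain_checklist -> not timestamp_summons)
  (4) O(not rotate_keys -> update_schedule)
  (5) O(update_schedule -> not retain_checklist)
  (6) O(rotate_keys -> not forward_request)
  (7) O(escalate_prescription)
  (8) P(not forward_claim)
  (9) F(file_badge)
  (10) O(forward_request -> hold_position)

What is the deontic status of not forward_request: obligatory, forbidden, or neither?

Premise 9, F(file_badge), is equivalent to O(not file_badge).
Premise 1, O(not timestamp_summons -> file_badge), contraposes to O(not file_badge -> timestamp_summons); with O(not file_badge) we get O(timestamp_summons).
Premise 3, O(not retain_checklist -> not timestamp_summons), contraposes to O(timestamp_summons -> retain_checklist); with O(timestamp_summons) we get O(retain_checklist).
Premise 5, O(update_schedule -> not retain_checklist), contraposes to O(retain_checklist -> not update_schedule); with O(retain_checklist) we get O(not update_schedule).
The contrapositive of premise 4 (O(not rotate_keys -> update_schedule)) is O(not update_schedule -> rotate_keys), and O(not update_schedule) is already established, so O(rotate_keys).
With premise 6, O(rotate_keys -> not forward_request), the K-axiom yields O(not forward_request).
Premises 2, 7, 8, 10 do not contribute to this derivation.
Hence not forward_request is obligatory.

Obligatory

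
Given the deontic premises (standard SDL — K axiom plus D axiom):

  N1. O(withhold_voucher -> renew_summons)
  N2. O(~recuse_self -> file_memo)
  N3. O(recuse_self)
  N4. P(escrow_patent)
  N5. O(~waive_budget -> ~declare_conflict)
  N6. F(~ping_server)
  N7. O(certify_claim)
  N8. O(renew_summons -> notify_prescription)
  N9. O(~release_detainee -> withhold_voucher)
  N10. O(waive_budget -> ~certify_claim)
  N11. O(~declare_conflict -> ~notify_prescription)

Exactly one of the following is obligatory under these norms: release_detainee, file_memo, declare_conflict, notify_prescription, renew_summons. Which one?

release_detainee

Premise 7 states O(certify_claim) outright.
Premise 10, O(waive_budget -> ~certify_claim), contraposes to O(certify_claim -> ~waive_budget); with O(certify_claim) we get O(~waive_budget).
From O(~waive_budget) and premise 5, O(~waive_budget -> ~declare_conflict), we obtain O(~declare_conflict).
Premise 11 is O(~declare_conflict -> ~notify_prescription); since O(~declare_conflict), deontic closure gives O(~notify_prescription).
Premise 8, O(renew_summons -> notify_prescription), contraposes to O(~notify_prescription -> ~renew_summons); with O(~notify_prescription) we get O(~renew_summons).
The contrapositive of premise 1 (O(withhold_voucher -> renew_summons)) is O(~renew_summons -> ~withhold_voucher), and O(~renew_summons) is already established, so O(~withhold_voucher).
Premise 9, O(~release_detainee -> withhold_voucher), contraposes to O(~withhold_voucher -> release_detainee); with O(~withhold_voucher) we get O(release_detainee).
So O(release_detainee) holds — release_detainee is obligatory. None of the other listed options is made obligatory by any chain of premises.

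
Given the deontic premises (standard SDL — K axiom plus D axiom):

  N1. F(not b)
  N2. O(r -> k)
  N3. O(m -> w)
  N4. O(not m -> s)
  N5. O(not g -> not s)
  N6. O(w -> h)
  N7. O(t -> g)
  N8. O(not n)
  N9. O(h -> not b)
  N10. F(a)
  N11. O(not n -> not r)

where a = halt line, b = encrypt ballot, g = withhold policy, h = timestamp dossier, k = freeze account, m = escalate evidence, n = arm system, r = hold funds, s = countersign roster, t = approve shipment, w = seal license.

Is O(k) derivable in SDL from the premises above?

Premise 2 is O(r -> k), but O(r) is not derivable from the premises, so it does not yield O(k).
No other premise forces O(k). An ideal world satisfying every premise can still have k false, so O(k) is not derivable.

No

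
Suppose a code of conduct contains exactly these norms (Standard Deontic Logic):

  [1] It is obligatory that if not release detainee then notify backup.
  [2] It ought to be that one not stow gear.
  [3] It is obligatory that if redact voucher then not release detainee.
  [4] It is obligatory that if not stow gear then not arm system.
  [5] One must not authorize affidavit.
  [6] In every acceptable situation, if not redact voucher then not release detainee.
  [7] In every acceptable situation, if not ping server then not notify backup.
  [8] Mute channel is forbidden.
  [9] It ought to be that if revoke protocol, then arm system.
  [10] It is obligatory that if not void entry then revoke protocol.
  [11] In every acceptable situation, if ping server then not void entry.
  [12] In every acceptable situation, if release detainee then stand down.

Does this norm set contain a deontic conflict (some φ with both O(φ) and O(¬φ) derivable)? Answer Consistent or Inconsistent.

Inconsistent

By case analysis on ¬redact_voucher: premise 6 gives O(¬redact_voucher → ¬release_detainee) and premise 3 gives O(redact_voucher → ¬release_detainee), so O(¬release_detainee) either way.
From O(¬release_detainee) and premise 1, O(¬release_detainee → notify_backup), we obtain O(notify_backup).
Premise 7, O(¬ping_server → ¬notify_backup), contraposes to O(notify_backup → ping_server); with O(notify_backup) we get O(ping_server).
Premise 11 is O(ping_server → ¬void_entry); since O(ping_server), deontic closure gives O(¬void_entry).
Applying K to premise 10 (O(¬void_entry → revoke_protocol)) and O(¬void_entry) yields O(revoke_protocol).
Applying K to premise 9 (O(revoke_protocol → arm_system)) and O(revoke_protocol) yields O(arm_system).
Premise 4 is O(¬stow_gear → ¬arm_system); contrapositively O(arm_system → stow_gear). Since O(arm_system) holds, K gives O(stow_gear).
But premise 2 directly asserts O(¬stow_gear).
We now have both O(stow_gear) and O(¬stow_gear) — stow_gear is simultaneously obligatory and forbidden, violating the D-axiom.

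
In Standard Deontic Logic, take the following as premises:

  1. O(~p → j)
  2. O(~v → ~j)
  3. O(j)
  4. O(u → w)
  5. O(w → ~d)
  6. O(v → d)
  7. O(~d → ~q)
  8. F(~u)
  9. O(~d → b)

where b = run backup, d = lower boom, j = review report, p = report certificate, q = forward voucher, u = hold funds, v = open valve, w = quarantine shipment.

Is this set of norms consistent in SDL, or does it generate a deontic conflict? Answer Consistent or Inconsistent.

Inconsistent

Premise 3 gives O(j).
The contrapositive of premise 2 (O(~v → ~j)) is O(j → v), and O(j) is already established, so O(v).
With premise 6, O(v → d), the K-axiom yields O(d).
Premise 5 is O(w → ~d); contrapositively O(d → ~w). Since O(d) holds, K gives O(~w).
Premise 4, O(u → w), contraposes to O(~w → ~u); with O(~w) we get O(~u).
But premise 8, F(~u), means O(u).
We now have both O(~u) and O(u) — u is simultaneously obligatory and forbidden, violating the D-axiom.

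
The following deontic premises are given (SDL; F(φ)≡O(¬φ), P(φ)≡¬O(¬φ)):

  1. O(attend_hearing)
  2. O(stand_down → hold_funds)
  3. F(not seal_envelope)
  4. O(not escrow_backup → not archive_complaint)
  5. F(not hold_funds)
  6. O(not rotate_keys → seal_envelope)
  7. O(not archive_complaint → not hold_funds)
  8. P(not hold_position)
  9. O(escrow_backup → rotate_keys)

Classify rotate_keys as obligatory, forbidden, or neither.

Premise 5 is F(not hold_funds), i.e. O(hold_funds).
Premise 7, O(not archive_complaint → not hold_funds), contraposes to O(hold_funds → archive_complaint); with O(hold_funds) we get O(archive_complaint).
The contrapositive of premise 4 (O(not escrow_backup → not archive_complaint)) is O(archive_complaint → escrow_backup), and O(archive_complaint) is already established, so O(escrow_backup).
Applying K to premise 9 (O(escrow_backup → rotate_keys)) and O(escrow_backup) yields O(rotate_keys).
Premises 1, 2, 3, 6, 8 do not contribute to this derivation.
Hence rotate_keys is obligatory.

Obligatory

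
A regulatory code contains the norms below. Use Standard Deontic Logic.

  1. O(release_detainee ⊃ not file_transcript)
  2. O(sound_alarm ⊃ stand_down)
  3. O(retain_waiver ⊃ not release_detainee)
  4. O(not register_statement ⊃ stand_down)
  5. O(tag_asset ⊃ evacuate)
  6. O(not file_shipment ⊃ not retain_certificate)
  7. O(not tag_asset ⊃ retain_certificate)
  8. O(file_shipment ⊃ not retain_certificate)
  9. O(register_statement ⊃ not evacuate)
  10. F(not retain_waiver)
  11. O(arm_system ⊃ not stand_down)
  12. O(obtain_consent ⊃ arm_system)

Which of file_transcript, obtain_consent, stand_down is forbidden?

obtain_consent

Premises 6 and 8 cover both cases: O(not file_shipment ⊃ not retain_certificate) and O(file_shipment ⊃ not retain_certificate). Since not file_shipment ∨ file_shipment is a tautology, O(not retain_certificate) follows.
Premise 7, O(not tag_asset ⊃ retain_certificate), contraposes to O(not retain_certificate ⊃ tag_asset); with O(not retain_certificate) we get O(tag_asset).
With premise 5, O(tag_asset ⊃ evacuate), the K-axiom yields O(evacuate).
Premise 9, O(register_statement ⊃ not evacuate), contraposes to O(evacuate ⊃ not register_statement); with O(evacuate) we get O(not register_statement).
With premise 4, O(not register_statement ⊃ stand_down), the K-axiom yields O(stand_down).
Premise 11, O(arm_system ⊃ not stand_down), contraposes to O(stand_down ⊃ not arm_system); with O(stand_down) we get O(not arm_system).
Premise 12 is O(obtain_consent ⊃ arm_system); contrapositively O(not arm_system ⊃ not obtain_consent). Since O(not arm_system) holds, K gives O(not obtain_consent).
So O(not obtain_consent) holds, i.e. obtain_consent is forbidden. None of the other listed options is forbidden under the premises.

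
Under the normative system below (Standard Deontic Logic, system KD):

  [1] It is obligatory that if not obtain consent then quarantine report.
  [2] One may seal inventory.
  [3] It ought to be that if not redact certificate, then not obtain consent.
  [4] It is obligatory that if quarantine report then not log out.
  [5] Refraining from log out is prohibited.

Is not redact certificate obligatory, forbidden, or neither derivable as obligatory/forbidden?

Forbidden

Premise 5 is F(¬log_out), i.e. O(log_out).
Premise 4 is O(quarantine_report → ¬log_out); contrapositively O(log_out → ¬quarantine_report). Since O(log_out) holds, K gives O(¬quarantine_report).
Premise 1 is O(¬obtain_consent → quarantine_report); contrapositively O(¬quarantine_report → obtain_consent). Since O(¬quarantine_report) holds, K gives O(obtain_consent).
Premise 3, O(¬redact_certificate → ¬obtain_consent), contraposes to O(obtain_consent → redact_certificate); with O(obtain_consent) we get O(redact_certificate).
Premise 2 does not contribute to this derivation.
Thus O(redact_certificate), which is F(¬redact_certificate): ¬redact_certificate is forbidden.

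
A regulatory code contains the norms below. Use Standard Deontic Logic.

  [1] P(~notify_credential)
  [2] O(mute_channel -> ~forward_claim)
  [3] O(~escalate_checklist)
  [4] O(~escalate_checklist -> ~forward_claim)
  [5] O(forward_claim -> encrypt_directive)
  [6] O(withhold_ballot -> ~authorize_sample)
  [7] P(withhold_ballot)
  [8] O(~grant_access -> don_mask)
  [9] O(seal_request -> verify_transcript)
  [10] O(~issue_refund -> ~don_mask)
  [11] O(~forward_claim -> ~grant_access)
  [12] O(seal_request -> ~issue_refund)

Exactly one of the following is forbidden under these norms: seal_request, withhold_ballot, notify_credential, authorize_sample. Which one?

Premise 3 states O(~escalate_checklist) outright.
From O(~escalate_checklist) and premise 4, O(~escalate_checklist -> ~forward_claim), we obtain O(~forward_claim).
Premise 11 is O(~forward_claim -> ~grant_access); since O(~forward_claim), deontic closure gives O(~grant_access).
From O(~grant_access) and premise 8, O(~grant_access -> don_mask), we obtain O(don_mask).
Premise 10, O(~issue_refund -> ~don_mask), contraposes to O(don_mask -> issue_refund); with O(don_mask) we get O(issue_refund).
Premise 12, O(seal_request -> ~issue_refund), contraposes to O(issue_refund -> ~seal_request); with O(issue_refund) we get O(~seal_request).
So O(~seal_request) holds, i.e. seal_request is forbidden. None of the other listed options is forbidden under the premises.

seal_request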